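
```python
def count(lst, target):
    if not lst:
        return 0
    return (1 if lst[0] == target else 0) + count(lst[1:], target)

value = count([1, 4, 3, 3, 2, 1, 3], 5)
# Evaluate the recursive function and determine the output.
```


count([1, 4, 3, 3, 2, 1, 3], 5)
lst[0]=1 != 5: 0 + count([4, 3, 3, 2, 1, 3], 5)
lst[0]=4 != 5: 0 + count([3, 3, 2, 1, 3], 5)
lst[0]=3 != 5: 0 + count([3, 2, 1, 3], 5)
lst[0]=3 != 5: 0 + count([2, 1, 3], 5)
lst[0]=2 != 5: 0 + count([1, 3], 5)
lst[0]=1 != 5: 0 + count([3], 5)
lst[0]=3 != 5: 0 + count([], 5)
= 0


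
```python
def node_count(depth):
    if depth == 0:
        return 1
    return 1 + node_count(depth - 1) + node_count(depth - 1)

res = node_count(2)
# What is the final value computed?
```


node_count(2)
= 1 + node_count(1) + node_count(1)
= 1 + 2 * node_count(1)
node_count(k) = 2^(k+1) - 1
node_count(0) = 1
node_count(1) = 3
node_count(2) = 7
node_count(2) = 2^3 - 1 = 7


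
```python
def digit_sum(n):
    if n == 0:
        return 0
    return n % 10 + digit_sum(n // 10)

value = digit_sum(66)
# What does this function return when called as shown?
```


digit_sum(66)
= 6 + digit_sum(6)
= 6 + 6 + digit_sum(0)
= 6 + 6 + 0
= 12


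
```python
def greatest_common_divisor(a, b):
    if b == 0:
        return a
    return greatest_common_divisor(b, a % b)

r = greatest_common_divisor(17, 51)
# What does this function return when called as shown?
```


greatest_common_divisor(17, 51)
= greatest_common_divisor(51, 17 % 51) = greatest_common_divisor(51, 17)
= greatest_common_divisor(17, 51 % 17) = greatest_common_divisor(17, 0)
b == 0, return a = 17


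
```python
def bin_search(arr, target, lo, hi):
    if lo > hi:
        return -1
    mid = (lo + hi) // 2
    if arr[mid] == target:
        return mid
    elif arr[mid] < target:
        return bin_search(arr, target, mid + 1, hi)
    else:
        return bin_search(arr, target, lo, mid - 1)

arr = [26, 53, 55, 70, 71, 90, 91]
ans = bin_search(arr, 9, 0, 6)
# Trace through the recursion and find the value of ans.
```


bin_search(arr, 9, 0, 6)
lo=0, hi=6, mid=3, arr[mid]=70
70 > 9, search left half
lo=0, hi=2, mid=1, arr[mid]=53
53 > 9, search left half
lo=0, hi=0, mid=0, arr[mid]=26
26 > 9, search left half
lo > hi, target not found, return -1
= -1


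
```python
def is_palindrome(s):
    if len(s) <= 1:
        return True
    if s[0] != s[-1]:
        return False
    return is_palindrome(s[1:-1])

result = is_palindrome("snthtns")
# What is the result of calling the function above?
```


is_palindrome("snthtns")
"snthtns": s[0]='s' == s[-1]='s' -> is_palindrome("nthtn")
"nthtn": s[0]='n' == s[-1]='n' -> is_palindrome("tht")
"tht": s[0]='t' == s[-1]='t' -> is_palindrome("h")
"h": len <= 1 -> True
= True


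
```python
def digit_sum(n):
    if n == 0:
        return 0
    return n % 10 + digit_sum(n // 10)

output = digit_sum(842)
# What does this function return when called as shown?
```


digit_sum(842)
= 2 + digit_sum(84)
= 2 + 4 + digit_sum(8)
= 2 + 4 + 8 + digit_sum(0)
= 2 + 4 + 8 + 0
= 14


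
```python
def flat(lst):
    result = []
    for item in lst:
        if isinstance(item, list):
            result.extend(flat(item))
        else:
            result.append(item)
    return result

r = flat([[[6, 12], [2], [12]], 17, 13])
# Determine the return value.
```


flat([[[6, 12], [2], [12]], 17, 13])
Processing each element:
  [[6, 12], [2], [12]] is a list -> flat recursively -> [6, 12, 2, 12]
  17 is not a list -> append 17
  13 is not a list -> append 13
= [6, 12, 2, 12, 17, 13]


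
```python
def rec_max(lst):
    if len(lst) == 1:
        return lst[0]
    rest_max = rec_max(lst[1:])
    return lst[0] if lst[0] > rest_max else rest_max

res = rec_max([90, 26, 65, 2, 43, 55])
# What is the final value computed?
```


rec_max([90, 26, 65, 2, 43, 55])
= compare 90 with rec_max([26, 65, 2, 43, 55])
= compare 26 with rec_max([65, 2, 43, 55])
= compare 65 with rec_max([2, 43, 55])
= compare 2 with rec_max([43, 55])
= compare 43 with rec_max([55])
Base: rec_max([55]) = 55
compare 43 with 55: max = 55
compare 2 with 55: max = 55
compare 65 with 55: max = 65
compare 26 with 65: max = 65
compare 90 with 65: max = 90
= 90


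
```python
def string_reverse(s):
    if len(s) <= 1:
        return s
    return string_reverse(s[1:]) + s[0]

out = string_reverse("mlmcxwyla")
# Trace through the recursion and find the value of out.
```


string_reverse("mlmcxwyla")
= string_reverse("lmcxwyla") + "m"
= string_reverse("mcxwyla") + "l" + "m"
= string_reverse("cxwyla") + "m" + "l" + "m"
= string_reverse("xwyla") + "c" + "m" + "l" + "m"
= string_reverse("wyla") + "x" + "c" + "m" + "l" + "m"
= string_reverse("yla") + "w" + "x" + "c" + "m" + "l" + "m"
= string_reverse("la") + "y" + "w" + "x" + "c" + "m" + "l" + "m"
= string_reverse("a") + "l" + "y" + "w" + "x" + "c" + "m" + "l" + "m"
= "a" + "l" + "y" + "w" + "x" + "c" + "m" + "l" + "m"
= "alywxcmlm"


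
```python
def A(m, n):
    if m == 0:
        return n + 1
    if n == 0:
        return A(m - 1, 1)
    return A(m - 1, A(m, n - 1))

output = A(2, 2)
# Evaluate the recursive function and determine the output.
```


A(2, 2)
= A(1, A(2, 1))
First compute A(2, 1) = 5
= A(1, 5)
= 7


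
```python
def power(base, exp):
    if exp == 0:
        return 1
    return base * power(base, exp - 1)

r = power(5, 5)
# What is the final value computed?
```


power(5, 5)
= 5 * power(5, 4)
= 5 * 5 * power(5, 3)
= 5 * 5 * 5 * power(5, 2)
= 5 * 5 * 5 * 5 * power(5, 1)
= 5 * 5 * 5 * 5 * 5 * power(5, 0)
= 5 * 5 * 5 * 5 * 5 * 1
= 3125


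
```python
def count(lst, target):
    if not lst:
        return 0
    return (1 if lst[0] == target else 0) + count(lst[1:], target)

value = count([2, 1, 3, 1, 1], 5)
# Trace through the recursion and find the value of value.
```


count([2, 1, 3, 1, 1], 5)
lst[0]=2 != 5: 0 + count([1, 3, 1, 1], 5)
lst[0]=1 != 5: 0 + count([3, 1, 1], 5)
lst[0]=3 != 5: 0 + count([1, 1], 5)
lst[0]=1 != 5: 0 + count([1], 5)
lst[0]=1 != 5: 0 + count([], 5)
= 0


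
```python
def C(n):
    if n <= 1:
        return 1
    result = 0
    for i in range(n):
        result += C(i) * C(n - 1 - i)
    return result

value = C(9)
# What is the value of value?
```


C(9)
= sum of C(i) * C(9-1-i) for i in 0..8
First compute sub-values bottom-up:
  C(0) = 1, C(1) = 1
  C(2) = 1*1 + 1*1 = 2
  C(3) = 1*2 + 1*1 + 2*1 = 5
  C(4) = 1*5 + 1*2 + 2*1 + 5*1 = 14
  C(5) = 1*14 + 1*5 + 2*2 + 5*1 + 14*1 = 42
  C(6) = 1*42 + 1*14 + 2*5 + 5*2 + 14*1 + 42*1 = 132
  C(7) = 1*132 + 1*42 + 2*14 + 5*5 + 14*2 + 42*1 + 132*1 = 429
  C(8) = 1*429 + 1*132 + 2*42 + 5*14 + 14*5 + 42*2 + 132*1 + 429*1 = 1430
Now C(9):
  C(0)*C(8) = 1*1430 = 1430
  C(1)*C(7) = 1*429 = 429
  C(2)*C(6) = 2*132 = 264
  C(3)*C(5) = 5*42 = 210
  C(4)*C(4) = 14*14 = 196
  C(5)*C(3) = 42*5 = 210
  C(6)*C(2) = 132*2 = 264
  C(7)*C(1) = 429*1 = 429
  C(8)*C(0) = 1430*1 = 1430
= 1430 + 429 + 264 + 210 + 196 + 210 + 264 + 429 + 1430
= 4862


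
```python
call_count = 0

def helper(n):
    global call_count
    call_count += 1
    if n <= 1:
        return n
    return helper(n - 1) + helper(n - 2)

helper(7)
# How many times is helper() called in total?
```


helper(7) calls helper(6) and helper(5); each non-base call branches into two more.
Let C(k) = total number of calls made by helper(k), including the call to helper(k) itself.
Base cases: C(0) = 1, C(1) = 1
Recurrence: C(k) = 1 + C(k-1) + C(k-2)
  C(2) = 1 + C(1) + C(0) = 1 + 1 + 1 = 3
  C(3) = 1 + C(2) + C(1) = 1 + 3 + 1 = 5
  C(4) = 1 + C(3) + C(2) = 1 + 5 + 3 = 9
  C(5) = 1 + C(4) + C(3) = 1 + 9 + 5 = 15
  C(6) = 1 + C(5) + C(4) = 1 + 15 + 9 = 25
  C(7) = 1 + C(6) + C(5) = 1 + 25 + 15 = 41
Total calls = C(7) = 41


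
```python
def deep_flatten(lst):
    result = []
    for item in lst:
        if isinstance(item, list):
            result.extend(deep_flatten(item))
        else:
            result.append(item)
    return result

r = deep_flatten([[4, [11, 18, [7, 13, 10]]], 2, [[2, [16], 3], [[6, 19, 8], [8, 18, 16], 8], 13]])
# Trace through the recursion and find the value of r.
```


deep_flatten([[4, [11, 18, [7, 13, 10]]], 2, [[2, [16], 3], [[6, 19, 8], [8, 18, 16], 8], 13]])
Processing each element:
  [4, [11, 18, [7, 13, 10]]] is a list -> deep_flatten recursively -> [4, 11, 18, 7, 13, 10]
  2 is not a list -> append 2
  [[2, [16], 3], [[6, 19, 8], [8, 18, 16], 8], 13] is a list -> deep_flatten recursively -> [2, 16, 3, 6, 19, 8, 8, 18, 16, 8, 13]
= [4, 11, 18, 7, 13, 10, 2, 2, 16, 3, 6, 19, 8, 8, 18, 16, 8, 13]


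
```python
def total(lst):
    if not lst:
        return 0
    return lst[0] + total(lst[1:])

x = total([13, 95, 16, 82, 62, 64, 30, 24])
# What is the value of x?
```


total([13, 95, 16, 82, 62, 64, 30, 24])
= 13 + total([95, 16, 82, 62, 64, 30, 24])
= 13 + 95 + total([16, 82, 62, 64, 30, 24])
= 13 + 95 + 16 + total([82, 62, 64, 30, 24])
= 13 + 95 + 16 + 82 + total([62, 64, 30, 24])
= 13 + 95 + 16 + 82 + 62 + total([64, 30, 24])
= 13 + 95 + 16 + 82 + 62 + 64 + total([30, 24])
= 13 + 95 + 16 + 82 + 62 + 64 + 30 + total([24])
= 13 + 95 + 16 + 82 + 62 + 64 + 30 + 24 + total([])
= 13 + 95 + 16 + 82 + 62 + 64 + 30 + 24 + 0
= 386


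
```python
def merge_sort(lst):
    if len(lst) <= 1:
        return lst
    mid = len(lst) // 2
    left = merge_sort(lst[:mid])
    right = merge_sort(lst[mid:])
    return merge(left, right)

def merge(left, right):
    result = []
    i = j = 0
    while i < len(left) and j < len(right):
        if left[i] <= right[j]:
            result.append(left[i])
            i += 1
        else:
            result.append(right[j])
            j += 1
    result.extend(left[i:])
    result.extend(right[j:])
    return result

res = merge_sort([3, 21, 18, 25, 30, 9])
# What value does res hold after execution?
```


merge_sort([3, 21, 18, 25, 30, 9])
Split into [3, 21, 18] and [25, 30, 9]
Left sorted: [3, 18, 21]
Right sorted: [9, 25, 30]
Merge [3, 18, 21] and [9, 25, 30]
= [3, 9, 18, 21, 25, 30]


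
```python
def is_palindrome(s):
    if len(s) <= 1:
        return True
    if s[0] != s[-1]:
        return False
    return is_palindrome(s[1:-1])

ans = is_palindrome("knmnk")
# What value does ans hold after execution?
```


is_palindrome("knmnk")
"knmnk": s[0]='k' == s[-1]='k' -> is_palindrome("nmn")
"nmn": s[0]='n' == s[-1]='n' -> is_palindrome("m")
"m": len <= 1 -> True
= True


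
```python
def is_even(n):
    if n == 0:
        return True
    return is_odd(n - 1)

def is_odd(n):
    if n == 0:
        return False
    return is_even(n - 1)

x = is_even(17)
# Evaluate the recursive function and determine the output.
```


is_even(17)
= is_odd(16)
= is_even(15)
= is_odd(14)
= is_even(13)
= is_odd(12)
= is_even(11)
= is_odd(10)
= is_even(9)
= is_odd(8)
= is_even(7)
= is_odd(6)
= is_even(5)
= is_odd(4)
= is_even(3)
= is_odd(2)
= is_even(1)
= is_odd(0)
n == 0: return False
= False


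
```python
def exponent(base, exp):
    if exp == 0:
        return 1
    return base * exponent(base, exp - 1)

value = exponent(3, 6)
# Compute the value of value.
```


exponent(3, 6)
= 3 * exponent(3, 5)
= 3 * 3 * exponent(3, 4)
= 3 * 3 * 3 * exponent(3, 3)
= 3 * 3 * 3 * 3 * exponent(3, 2)
= 3 * 3 * 3 * 3 * 3 * exponent(3, 1)
= 3 * 3 * 3 * 3 * 3 * 3 * exponent(3, 0)
= 3 * 3 * 3 * 3 * 3 * 3 * 1
= 729


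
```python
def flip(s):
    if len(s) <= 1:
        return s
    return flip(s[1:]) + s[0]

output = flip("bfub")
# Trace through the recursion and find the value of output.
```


flip("bfub")
= flip("fub") + "b"
= flip("ub") + "f" + "b"
= flip("b") + "u" + "f" + "b"
= "b" + "u" + "f" + "b"
= "bufb"


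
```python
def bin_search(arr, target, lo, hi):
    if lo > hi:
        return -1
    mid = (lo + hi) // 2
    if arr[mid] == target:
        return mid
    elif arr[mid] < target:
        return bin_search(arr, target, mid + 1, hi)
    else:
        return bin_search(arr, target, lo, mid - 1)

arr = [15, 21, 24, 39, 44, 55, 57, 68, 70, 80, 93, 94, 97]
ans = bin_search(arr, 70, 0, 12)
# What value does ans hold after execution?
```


bin_search(arr, 70, 0, 12)
lo=0, hi=12, mid=6, arr[mid]=57
57 < 70, search right half
lo=7, hi=12, mid=9, arr[mid]=80
80 > 70, search left half
lo=7, hi=8, mid=7, arr[mid]=68
68 < 70, search right half
lo=8, hi=8, mid=8, arr[mid]=70
arr[8] == 70, found at index 8
= 8


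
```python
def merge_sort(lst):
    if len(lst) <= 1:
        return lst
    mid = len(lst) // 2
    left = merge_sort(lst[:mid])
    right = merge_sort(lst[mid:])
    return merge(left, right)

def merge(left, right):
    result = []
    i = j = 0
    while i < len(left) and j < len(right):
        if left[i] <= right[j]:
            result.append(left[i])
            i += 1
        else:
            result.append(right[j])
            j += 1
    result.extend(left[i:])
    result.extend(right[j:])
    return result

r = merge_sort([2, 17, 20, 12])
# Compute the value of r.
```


merge_sort([2, 17, 20, 12])
Split into [2, 17] and [20, 12]
Left sorted: [2, 17]
Right sorted: [12, 20]
Merge [2, 17] and [12, 20]
= [2, 12, 17, 20]


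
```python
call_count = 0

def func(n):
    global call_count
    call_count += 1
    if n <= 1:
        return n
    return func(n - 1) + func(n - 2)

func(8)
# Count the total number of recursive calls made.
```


func(8) calls func(7) and func(6); each non-base call branches into two more.
Let C(k) = total number of calls made by func(k), including the call to func(k) itself.
Base cases: C(0) = 1, C(1) = 1
Recurrence: C(k) = 1 + C(k-1) + C(k-2)
  C(2) = 1 + C(1) + C(0) = 1 + 1 + 1 = 3
  C(3) = 1 + C(2) + C(1) = 1 + 3 + 1 = 5
  C(4) = 1 + C(3) + C(2) = 1 + 5 + 3 = 9
  C(5) = 1 + C(4) + C(3) = 1 + 9 + 5 = 15
  C(6) = 1 + C(5) + C(4) = 1 + 15 + 9 = 25
  C(7) = 1 + C(6) + C(5) = 1 + 25 + 15 = 41
  C(8) = 1 + C(7) + C(6) = 1 + 41 + 25 = 67
Total calls = C(8) = 67


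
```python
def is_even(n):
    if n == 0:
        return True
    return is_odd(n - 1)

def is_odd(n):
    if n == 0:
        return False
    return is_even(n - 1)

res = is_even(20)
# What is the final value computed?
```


is_even(20)
= is_odd(19)
= is_even(18)
= is_odd(17)
= is_even(16)
= is_odd(15)
= is_even(14)
= is_odd(13)
= is_even(12)
= is_odd(11)
= is_even(10)
= is_odd(9)
= is_even(8)
= is_odd(7)
= is_even(6)
= is_odd(5)
= is_even(4)
= is_odd(3)
= is_even(2)
= is_odd(1)
= is_even(0)
n == 0: return True
= True


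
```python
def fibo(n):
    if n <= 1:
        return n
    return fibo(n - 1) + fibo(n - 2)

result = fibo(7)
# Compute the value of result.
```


fibo(7)
= fibo(6) + fibo(5)
= (fibo(5) + fibo(4)) + fibo(5)
Computing bottom-up: fibo(0)=0, fibo(1)=1, fibo(2)=1, fibo(3)=2, fibo(4)=3, fibo(5)=5, fibo(6)=8, fibo(7)=13
= 13


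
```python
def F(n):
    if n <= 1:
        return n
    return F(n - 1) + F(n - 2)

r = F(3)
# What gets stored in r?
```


F(3)
= F(2) + F(1)
Computing bottom-up: F(0)=0, F(1)=1, F(2)=1, F(3)=2
= 2


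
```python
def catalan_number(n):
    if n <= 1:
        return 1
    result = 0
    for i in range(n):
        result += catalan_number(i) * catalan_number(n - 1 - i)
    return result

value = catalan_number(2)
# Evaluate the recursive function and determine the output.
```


catalan_number(2)
= sum of catalan_number(i) * catalan_number(2-1-i) for i in 0..1
  catalan_number(0)*catalan_number(1) = 1*1 = 1
  catalan_number(1)*catalan_number(0) = 1*1 = 1
= 1 + 1
= 2


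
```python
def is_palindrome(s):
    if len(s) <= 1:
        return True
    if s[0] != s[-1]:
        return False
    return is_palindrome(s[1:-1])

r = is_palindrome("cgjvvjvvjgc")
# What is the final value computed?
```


is_palindrome("cgjvvjvvjgc")
"cgjvvjvvjgc": s[0]='c' == s[-1]='c' -> is_palindrome("gjvvjvvjg")
"gjvvjvvjg": s[0]='g' == s[-1]='g' -> is_palindrome("jvvjvvj")
"jvvjvvj": s[0]='j' == s[-1]='j' -> is_palindrome("vvjvv")
"vvjvv": s[0]='v' == s[-1]='v' -> is_palindrome("vjv")
"vjv": s[0]='v' == s[-1]='v' -> is_palindrome("j")
"j": len <= 1 -> True
= True


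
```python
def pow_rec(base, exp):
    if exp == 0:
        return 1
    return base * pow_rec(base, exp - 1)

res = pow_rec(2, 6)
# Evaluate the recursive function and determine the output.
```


pow_rec(2, 6)
= 2 * pow_rec(2, 5)
= 2 * 2 * pow_rec(2, 4)
= 2 * 2 * 2 * pow_rec(2, 3)
= 2 * 2 * 2 * 2 * pow_rec(2, 2)
= 2 * 2 * 2 * 2 * 2 * pow_rec(2, 1)
= 2 * 2 * 2 * 2 * 2 * 2 * pow_rec(2, 0)
= 2 * 2 * 2 * 2 * 2 * 2 * 1
= 64


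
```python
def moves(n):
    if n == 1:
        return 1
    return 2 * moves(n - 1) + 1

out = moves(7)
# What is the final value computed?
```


moves(7)
= 2 * moves(6) + 1
= 2 * (2 * moves(5) + 1) + 1
= 2 * (2 * (2 * moves(4) + 1) + 1) + 1
= 2 * (2 * (2 * (2 * moves(3) + 1) + 1) + 1) + 1
= 2 * (2 * (2 * (2 * (2 * moves(2) + 1) + 1) + 1) + 1) + 1
= 2 * (2 * (2 * (2 * (2 * (2 * moves(1) + 1) + 1) + 1) + 1) + 1) + 1
Now compute bottom-up:
moves(1) = 1
moves(2) = 2 * 1 + 1 = 3
moves(3) = 2 * 3 + 1 = 7
moves(4) = 2 * 7 + 1 = 15
moves(5) = 2 * 15 + 1 = 31
moves(6) = 2 * 31 + 1 = 63
moves(7) = 2 * 63 + 1 = 127
= 127


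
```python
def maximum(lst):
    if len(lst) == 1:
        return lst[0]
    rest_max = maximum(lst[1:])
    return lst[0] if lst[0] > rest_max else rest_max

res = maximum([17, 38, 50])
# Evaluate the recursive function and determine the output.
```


maximum([17, 38, 50])
= compare 17 with maximum([38, 50])
= compare 38 with maximum([50])
Base: maximum([50]) = 50
compare 38 with 50: max = 50
compare 17 with 50: max = 50
= 50


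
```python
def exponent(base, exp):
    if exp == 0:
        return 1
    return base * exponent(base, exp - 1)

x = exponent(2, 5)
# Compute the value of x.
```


exponent(2, 5)
= 2 * exponent(2, 4)
= 2 * 2 * exponent(2, 3)
= 2 * 2 * 2 * exponent(2, 2)
= 2 * 2 * 2 * 2 * exponent(2, 1)
= 2 * 2 * 2 * 2 * 2 * exponent(2, 0)
= 2 * 2 * 2 * 2 * 2 * 1
= 32


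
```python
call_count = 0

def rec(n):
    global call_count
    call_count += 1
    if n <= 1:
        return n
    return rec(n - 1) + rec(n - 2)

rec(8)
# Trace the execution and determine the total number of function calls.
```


rec(8) calls rec(7) and rec(6); each non-base call branches into two more.
Let C(k) = total number of calls made by rec(k), including the call to rec(k) itself.
Base cases: C(0) = 1, C(1) = 1
Recurrence: C(k) = 1 + C(k-1) + C(k-2)
  C(2) = 1 + C(1) + C(0) = 1 + 1 + 1 = 3
  C(3) = 1 + C(2) + C(1) = 1 + 3 + 1 = 5
  C(4) = 1 + C(3) + C(2) = 1 + 5 + 3 = 9
  C(5) = 1 + C(4) + C(3) = 1 + 9 + 5 = 15
  C(6) = 1 + C(5) + C(4) = 1 + 15 + 9 = 25
  C(7) = 1 + C(6) + C(5) = 1 + 25 + 15 = 41
  C(8) = 1 + C(7) + C(6) = 1 + 41 + 25 = 67
Total calls = C(8) = 67


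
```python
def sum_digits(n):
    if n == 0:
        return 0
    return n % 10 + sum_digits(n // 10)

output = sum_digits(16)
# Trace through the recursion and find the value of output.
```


sum_digits(16)
= 6 + sum_digits(1)
= 6 + 1 + sum_digits(0)
= 6 + 1 + 0
= 7


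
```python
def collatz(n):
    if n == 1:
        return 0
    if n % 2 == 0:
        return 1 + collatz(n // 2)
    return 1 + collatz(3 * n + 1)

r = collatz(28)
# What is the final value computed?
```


collatz(28)
28 is even -> collatz(14)
14 is even -> collatz(7)
7 is odd -> 3*7+1 = 22 -> collatz(22)
22 is even -> collatz(11)
11 is odd -> 3*11+1 = 34 -> collatz(34)
34 is even -> collatz(17)
17 is odd -> 3*17+1 = 52 -> collatz(52)
52 is even -> collatz(26)
26 is even -> collatz(13)
13 is odd -> 3*13+1 = 40 -> collatz(40)
40 is even -> collatz(20)
20 is even -> collatz(10)
10 is even -> collatz(5)
5 is odd -> 3*5+1 = 16 -> collatz(16)
16 is even -> collatz(8)
8 is even -> collatz(4)
4 is even -> collatz(2)
2 is even -> collatz(1)
Reached 1 after 18 steps
= 18


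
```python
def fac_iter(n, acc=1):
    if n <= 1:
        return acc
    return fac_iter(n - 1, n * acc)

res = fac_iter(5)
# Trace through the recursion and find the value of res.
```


fac_iter(5, 1)
= fac_iter(4, 5 * 1) = fac_iter(4, 5)
= fac_iter(3, 4 * 5) = fac_iter(3, 20)
= fac_iter(2, 3 * 20) = fac_iter(2, 60)
= fac_iter(1, 2 * 60) = fac_iter(1, 120)
n <= 1, return acc = 120


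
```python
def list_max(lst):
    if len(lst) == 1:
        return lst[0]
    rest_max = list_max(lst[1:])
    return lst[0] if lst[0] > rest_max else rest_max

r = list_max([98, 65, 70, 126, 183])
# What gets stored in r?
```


list_max([98, 65, 70, 126, 183])
= compare 98 with list_max([65, 70, 126, 183])
= compare 65 with list_max([70, 126, 183])
= compare 70 with list_max([126, 183])
= compare 126 with list_max([183])
Base: list_max([183]) = 183
compare 126 with 183: max = 183
compare 70 with 183: max = 183
compare 65 with 183: max = 183
compare 98 with 183: max = 183
= 183


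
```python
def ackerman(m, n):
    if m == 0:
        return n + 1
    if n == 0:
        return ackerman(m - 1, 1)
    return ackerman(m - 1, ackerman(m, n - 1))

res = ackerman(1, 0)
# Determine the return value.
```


ackerman(1, 0)
n == 0: return ackerman(0, 1)
= ackerman(0, 1) = 2
= 2


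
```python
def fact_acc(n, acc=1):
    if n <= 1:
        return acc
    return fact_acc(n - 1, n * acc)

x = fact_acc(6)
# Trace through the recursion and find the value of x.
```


fact_acc(6, 1)
= fact_acc(5, 6 * 1) = fact_acc(5, 6)
= fact_acc(4, 5 * 6) = fact_acc(4, 30)
= fact_acc(3, 4 * 30) = fact_acc(3, 120)
= fact_acc(2, 3 * 120) = fact_acc(2, 360)
= fact_acc(1, 2 * 360) = fact_acc(1, 720)
n <= 1, return acc = 720


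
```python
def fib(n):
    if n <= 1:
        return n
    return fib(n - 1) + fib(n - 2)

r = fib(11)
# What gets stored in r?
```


fib(11)
= fib(10) + fib(9)
= (fib(9) + fib(8)) + fib(9)
Computing bottom-up: fib(0)=0, fib(1)=1, fib(2)=1, fib(3)=2, fib(4)=3, fib(5)=5, fib(6)=8, fib(7)=13, fib(8)=21, fib(9)=34, fib(10)=55, fib(11)=89
= 89


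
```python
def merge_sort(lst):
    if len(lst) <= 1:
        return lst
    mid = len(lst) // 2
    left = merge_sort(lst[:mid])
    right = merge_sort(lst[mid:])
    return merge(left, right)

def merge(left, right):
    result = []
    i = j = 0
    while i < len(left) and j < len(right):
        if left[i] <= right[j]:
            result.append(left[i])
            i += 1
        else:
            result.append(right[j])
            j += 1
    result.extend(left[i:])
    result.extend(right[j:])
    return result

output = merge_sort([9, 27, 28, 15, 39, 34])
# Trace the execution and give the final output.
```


merge_sort([9, 27, 28, 15, 39, 34])
Split into [9, 27, 28] and [15, 39, 34]
Left sorted: [9, 27, 28]
Right sorted: [15, 34, 39]
Merge [9, 27, 28] and [15, 34, 39]
= [9, 15, 27, 28, 34, 39]


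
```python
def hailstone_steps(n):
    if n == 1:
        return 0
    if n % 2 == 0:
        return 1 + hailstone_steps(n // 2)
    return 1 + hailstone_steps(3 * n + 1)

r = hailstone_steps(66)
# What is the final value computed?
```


hailstone_steps(66)
66 is even -> hailstone_steps(33)
33 is odd -> 3*33+1 = 100 -> hailstone_steps(100)
100 is even -> hailstone_steps(50)
50 is even -> hailstone_steps(25)
25 is odd -> 3*25+1 = 76 -> hailstone_steps(76)
76 is even -> hailstone_steps(38)
38 is even -> hailstone_steps(19)
19 is odd -> 3*19+1 = 58 -> hailstone_steps(58)
58 is even -> hailstone_steps(29)
29 is odd -> 3*29+1 = 88 -> hailstone_steps(88)
88 is even -> hailstone_steps(44)
44 is even -> hailstone_steps(22)
22 is even -> hailstone_steps(11)
11 is odd -> 3*11+1 = 34 -> hailstone_steps(34)
34 is even -> hailstone_steps(17)
17 is odd -> 3*17+1 = 52 -> hailstone_steps(52)
52 is even -> hailstone_steps(26)
26 is even -> hailstone_steps(13)
13 is odd -> 3*13+1 = 40 -> hailstone_steps(40)
40 is even -> hailstone_steps(20)
20 is even -> hailstone_steps(10)
10 is even -> hailstone_steps(5)
5 is odd -> 3*5+1 = 16 -> hailstone_steps(16)
16 is even -> hailstone_steps(8)
8 is even -> hailstone_steps(4)
4 is even -> hailstone_steps(2)
2 is even -> hailstone_steps(1)
Reached 1 after 27 steps
= 27


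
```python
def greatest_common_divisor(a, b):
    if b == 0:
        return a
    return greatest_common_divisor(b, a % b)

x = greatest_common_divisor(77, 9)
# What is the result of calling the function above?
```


greatest_common_divisor(77, 9)
= greatest_common_divisor(9, 77 % 9) = greatest_common_divisor(9, 5)
= greatest_common_divisor(5, 9 % 5) = greatest_common_divisor(5, 4)
= greatest_common_divisor(4, 5 % 4) = greatest_common_divisor(4, 1)
= greatest_common_divisor(1, 4 % 1) = greatest_common_divisor(1, 0)
b == 0, return a = 1


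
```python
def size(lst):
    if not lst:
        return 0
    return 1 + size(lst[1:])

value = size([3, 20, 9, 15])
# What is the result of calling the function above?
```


size([3, 20, 9, 15])
= 1 + size([20, 9, 15])
= 1 + 1 + size([9, 15])
= 1 + 1 + 1 + size([15])
= 1 + 1 + 1 + 1 + size([])
= 1 + 1 + 1 + 1 + 0
= 4


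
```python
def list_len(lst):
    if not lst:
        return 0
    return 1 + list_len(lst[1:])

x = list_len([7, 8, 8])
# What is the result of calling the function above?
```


list_len([7, 8, 8])
= 1 + list_len([8, 8])
= 1 + 1 + list_len([8])
= 1 + 1 + 1 + list_len([])
= 1 + 1 + 1 + 0
= 3


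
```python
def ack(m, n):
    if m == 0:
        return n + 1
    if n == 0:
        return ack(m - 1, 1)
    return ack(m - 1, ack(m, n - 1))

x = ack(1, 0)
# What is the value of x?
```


ack(1, 0)
n == 0: return ack(0, 1)
= ack(0, 1) = 2
= 2


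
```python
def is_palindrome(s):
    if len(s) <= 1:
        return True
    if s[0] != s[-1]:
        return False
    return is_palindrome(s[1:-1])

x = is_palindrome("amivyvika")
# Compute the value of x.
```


is_palindrome("amivyvika")
"amivyvika": s[0]='a' == s[-1]='a' -> is_palindrome("mivyvik")
"mivyvik": s[0]='m' != s[-1]='k' -> False
= False


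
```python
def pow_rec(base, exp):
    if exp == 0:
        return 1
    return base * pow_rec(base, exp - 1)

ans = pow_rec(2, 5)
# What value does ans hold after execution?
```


pow_rec(2, 5)
= 2 * pow_rec(2, 4)
= 2 * 2 * pow_rec(2, 3)
= 2 * 2 * 2 * pow_rec(2, 2)
= 2 * 2 * 2 * 2 * pow_rec(2, 1)
= 2 * 2 * 2 * 2 * 2 * pow_rec(2, 0)
= 2 * 2 * 2 * 2 * 2 * 1
= 32


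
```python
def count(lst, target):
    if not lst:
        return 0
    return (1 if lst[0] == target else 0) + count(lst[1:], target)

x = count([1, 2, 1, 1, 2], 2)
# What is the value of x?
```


count([1, 2, 1, 1, 2], 2)
lst[0]=1 != 2: 0 + count([2, 1, 1, 2], 2)
lst[0]=2 == 2: 1 + count([1, 1, 2], 2)
lst[0]=1 != 2: 0 + count([1, 2], 2)
lst[0]=1 != 2: 0 + count([2], 2)
lst[0]=2 == 2: 1 + count([], 2)
= 2


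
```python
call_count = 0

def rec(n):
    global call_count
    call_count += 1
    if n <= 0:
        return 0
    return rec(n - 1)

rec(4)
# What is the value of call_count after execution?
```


rec(4) calls rec(3) calls ... calls rec(0)
Total calls: 4 + 1 (for base case) = 5


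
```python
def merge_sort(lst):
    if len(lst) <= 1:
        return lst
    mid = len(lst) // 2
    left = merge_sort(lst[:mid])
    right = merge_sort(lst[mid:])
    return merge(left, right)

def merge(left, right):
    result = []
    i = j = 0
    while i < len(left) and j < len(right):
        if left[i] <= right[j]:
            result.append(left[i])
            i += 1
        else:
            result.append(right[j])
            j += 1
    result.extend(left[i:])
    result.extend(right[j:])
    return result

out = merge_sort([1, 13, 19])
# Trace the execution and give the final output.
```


merge_sort([1, 13, 19])
Split into [1] and [13, 19]
Left sorted: [1]
Right sorted: [13, 19]
Merge [1] and [13, 19]
= [1, 13, 19]


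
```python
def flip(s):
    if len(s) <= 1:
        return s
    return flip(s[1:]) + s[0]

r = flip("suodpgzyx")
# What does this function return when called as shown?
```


flip("suodpgzyx")
= flip("uodpgzyx") + "s"
= flip("odpgzyx") + "u" + "s"
= flip("dpgzyx") + "o" + "u" + "s"
= flip("pgzyx") + "d" + "o" + "u" + "s"
= flip("gzyx") + "p" + "d" + "o" + "u" + "s"
= flip("zyx") + "g" + "p" + "d" + "o" + "u" + "s"
= flip("yx") + "z" + "g" + "p" + "d" + "o" + "u" + "s"
= flip("x") + "y" + "z" + "g" + "p" + "d" + "o" + "u" + "s"
= "x" + "y" + "z" + "g" + "p" + "d" + "o" + "u" + "s"
= "xyzgpdous"


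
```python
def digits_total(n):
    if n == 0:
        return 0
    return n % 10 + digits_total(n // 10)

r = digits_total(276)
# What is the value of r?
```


digits_total(276)
= 6 + digits_total(27)
= 6 + 7 + digits_total(2)
= 6 + 7 + 2 + digits_total(0)
= 6 + 7 + 2 + 0
= 15


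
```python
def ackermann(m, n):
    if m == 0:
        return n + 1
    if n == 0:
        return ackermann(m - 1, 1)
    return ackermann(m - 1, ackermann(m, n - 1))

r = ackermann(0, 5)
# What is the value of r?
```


ackermann(0, 5)
m == 0: return 5 + 1 = 6
= 6


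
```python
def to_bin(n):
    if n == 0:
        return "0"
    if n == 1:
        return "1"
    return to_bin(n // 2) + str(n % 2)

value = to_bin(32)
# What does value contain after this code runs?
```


to_bin(32)
= to_bin(16) + "0"
= to_bin(8) + "0" + "0"
= to_bin(4) + "0" + "0" + "0"
= to_bin(2) + "0" + "0" + "0" + "0"
= to_bin(1) + "0" + "0" + "0" + "0" + "0"
= "1" + "0" + "0" + "0" + "0" + "0"
= "100000"


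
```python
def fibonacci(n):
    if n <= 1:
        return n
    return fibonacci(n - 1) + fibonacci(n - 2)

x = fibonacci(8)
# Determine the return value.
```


fibonacci(8)
= fibonacci(7) + fibonacci(6)
= (fibonacci(6) + fibonacci(5)) + fibonacci(6)
Computing bottom-up: fibonacci(0)=0, fibonacci(1)=1, fibonacci(2)=1, fibonacci(3)=2, fibonacci(4)=3, fibonacci(5)=5, fibonacci(6)=8, fibonacci(7)=13, fibonacci(8)=21
= 21


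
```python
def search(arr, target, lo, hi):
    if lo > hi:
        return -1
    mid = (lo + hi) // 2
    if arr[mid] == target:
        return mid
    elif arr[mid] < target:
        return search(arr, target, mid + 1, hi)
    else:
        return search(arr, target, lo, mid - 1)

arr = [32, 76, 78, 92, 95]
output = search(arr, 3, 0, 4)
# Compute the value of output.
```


search(arr, 3, 0, 4)
lo=0, hi=4, mid=2, arr[mid]=78
78 > 3, search left half
lo=0, hi=1, mid=0, arr[mid]=32
32 > 3, search left half
lo > hi, target not found, return -1
= -1


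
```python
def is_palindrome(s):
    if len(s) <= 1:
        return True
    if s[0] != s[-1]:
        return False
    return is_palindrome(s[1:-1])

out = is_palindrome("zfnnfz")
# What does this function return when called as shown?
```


is_palindrome("zfnnfz")
"zfnnfz": s[0]='z' == s[-1]='z' -> is_palindrome("fnnf")
"fnnf": s[0]='f' == s[-1]='f' -> is_palindrome("nn")
"nn": s[0]='n' == s[-1]='n' -> is_palindrome("")
"": len <= 1 -> True
= True


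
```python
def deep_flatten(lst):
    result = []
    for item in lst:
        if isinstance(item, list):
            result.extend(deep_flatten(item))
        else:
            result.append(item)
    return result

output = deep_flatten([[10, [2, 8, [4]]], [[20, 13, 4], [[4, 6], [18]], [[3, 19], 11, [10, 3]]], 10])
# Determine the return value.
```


deep_flatten([[10, [2, 8, [4]]], [[20, 13, 4], [[4, 6], [18]], [[3, 19], 11, [10, 3]]], 10])
Processing each element:
  [10, [2, 8, [4]]] is a list -> deep_flatten recursively -> [10, 2, 8, 4]
  [[20, 13, 4], [[4, 6], [18]], [[3, 19], 11, [10, 3]]] is a list -> deep_flatten recursively -> [20, 13, 4, 4, 6, 18, 3, 19, 11, 10, 3]
  10 is not a list -> append 10
= [10, 2, 8, 4, 20, 13, 4, 4, 6, 18, 3, 19, 11, 10, 3, 10]


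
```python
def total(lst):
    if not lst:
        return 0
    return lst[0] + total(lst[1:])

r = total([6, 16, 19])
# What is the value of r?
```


total([6, 16, 19])
= 6 + total([16, 19])
= 6 + 16 + total([19])
= 6 + 16 + 19 + total([])
= 6 + 16 + 19 + 0
= 41


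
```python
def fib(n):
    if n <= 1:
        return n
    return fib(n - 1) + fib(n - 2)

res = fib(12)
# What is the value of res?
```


fib(12)
= fib(11) + fib(10)
= (fib(10) + fib(9)) + fib(10)
Computing bottom-up: fib(0)=0, fib(1)=1, fib(2)=1, fib(3)=2, fib(4)=3, fib(5)=5, fib(6)=8, fib(7)=13, fib(8)=21, fib(9)=34, fib(10)=55, fib(11)=89, fib(12)=144
= 144


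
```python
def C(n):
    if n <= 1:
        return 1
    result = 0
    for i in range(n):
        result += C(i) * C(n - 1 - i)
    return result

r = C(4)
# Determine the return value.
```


C(4)
= sum of C(i) * C(4-1-i) for i in 0..3
First compute sub-values bottom-up:
  C(0) = 1, C(1) = 1
  C(2) = 1*1 + 1*1 = 2
  C(3) = 1*2 + 1*1 + 2*1 = 5
Now C(4):
  C(0)*C(3) = 1*5 = 5
  C(1)*C(2) = 1*2 = 2
  C(2)*C(1) = 2*1 = 2
  C(3)*C(0) = 5*1 = 5
= 5 + 2 + 2 + 5
= 14


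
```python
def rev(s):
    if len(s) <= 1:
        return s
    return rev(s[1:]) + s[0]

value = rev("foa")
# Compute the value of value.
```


rev("foa")
= rev("oa") + "f"
= rev("a") + "o" + "f"
= "a" + "o" + "f"
= "aof"


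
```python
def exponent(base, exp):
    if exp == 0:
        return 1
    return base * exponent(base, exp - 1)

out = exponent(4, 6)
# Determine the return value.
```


exponent(4, 6)
= 4 * exponent(4, 5)
= 4 * 4 * exponent(4, 4)
= 4 * 4 * 4 * exponent(4, 3)
= 4 * 4 * 4 * 4 * exponent(4, 2)
= 4 * 4 * 4 * 4 * 4 * exponent(4, 1)
= 4 * 4 * 4 * 4 * 4 * 4 * exponent(4, 0)
= 4 * 4 * 4 * 4 * 4 * 4 * 1
= 4096


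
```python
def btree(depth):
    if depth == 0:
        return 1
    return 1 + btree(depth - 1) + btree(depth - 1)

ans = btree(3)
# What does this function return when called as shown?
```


btree(3)
= 1 + btree(2) + btree(2)
= 1 + 2 * btree(2)
btree(k) = 2^(k+1) - 1
btree(0) = 1
btree(1) = 3
btree(2) = 7
btree(3) = 15
btree(3) = 2^4 - 1 = 15


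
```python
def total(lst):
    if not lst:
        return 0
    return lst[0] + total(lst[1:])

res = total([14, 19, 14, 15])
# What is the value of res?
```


total([14, 19, 14, 15])
= 14 + total([19, 14, 15])
= 14 + 19 + total([14, 15])
= 14 + 19 + 14 + total([15])
= 14 + 19 + 14 + 15 + total([])
= 14 + 19 + 14 + 15 + 0
= 62


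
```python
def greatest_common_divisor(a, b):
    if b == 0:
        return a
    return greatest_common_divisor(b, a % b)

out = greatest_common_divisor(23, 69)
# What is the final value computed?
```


greatest_common_divisor(23, 69)
= greatest_common_divisor(69, 23 % 69) = greatest_common_divisor(69, 23)
= greatest_common_divisor(23, 69 % 23) = greatest_common_divisor(23, 0)
b == 0, return a = 23


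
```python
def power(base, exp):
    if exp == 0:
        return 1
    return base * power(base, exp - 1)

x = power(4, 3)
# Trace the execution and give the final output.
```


power(4, 3)
= 4 * power(4, 2)
= 4 * 4 * power(4, 1)
= 4 * 4 * 4 * power(4, 0)
= 4 * 4 * 4 * 1
= 64


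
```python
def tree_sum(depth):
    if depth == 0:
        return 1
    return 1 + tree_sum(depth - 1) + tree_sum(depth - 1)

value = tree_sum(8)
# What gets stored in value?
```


tree_sum(8)
= 1 + tree_sum(7) + tree_sum(7)
= 1 + 2 * tree_sum(7)
tree_sum(k) = 2^(k+1) - 1
tree_sum(0) = 1
tree_sum(1) = 3
tree_sum(2) = 7
tree_sum(3) = 15
tree_sum(4) = 31
tree_sum(8) = 2^9 - 1 = 511


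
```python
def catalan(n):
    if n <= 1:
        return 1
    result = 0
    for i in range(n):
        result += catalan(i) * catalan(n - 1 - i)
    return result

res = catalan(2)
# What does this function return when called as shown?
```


catalan(2)
= sum of catalan(i) * catalan(2-1-i) for i in 0..1
  catalan(0)*catalan(1) = 1*1 = 1
  catalan(1)*catalan(0) = 1*1 = 1
= 1 + 1
= 2


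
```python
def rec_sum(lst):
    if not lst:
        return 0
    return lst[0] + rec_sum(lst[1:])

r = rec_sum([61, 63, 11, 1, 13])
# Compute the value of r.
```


rec_sum([61, 63, 11, 1, 13])
= 61 + rec_sum([63, 11, 1, 13])
= 61 + 63 + rec_sum([11, 1, 13])
= 61 + 63 + 11 + rec_sum([1, 13])
= 61 + 63 + 11 + 1 + rec_sum([13])
= 61 + 63 + 11 + 1 + 13 + rec_sum([])
= 61 + 63 + 11 + 1 + 13 + 0
= 149


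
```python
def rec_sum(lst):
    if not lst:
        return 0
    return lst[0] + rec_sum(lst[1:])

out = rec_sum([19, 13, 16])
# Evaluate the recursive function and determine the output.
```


rec_sum([19, 13, 16])
= 19 + rec_sum([13, 16])
= 19 + 13 + rec_sum([16])
= 19 + 13 + 16 + rec_sum([])
= 19 + 13 + 16 + 0
= 48


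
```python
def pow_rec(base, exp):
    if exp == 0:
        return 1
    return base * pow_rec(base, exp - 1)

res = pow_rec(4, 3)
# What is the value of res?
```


pow_rec(4, 3)
= 4 * pow_rec(4, 2)
= 4 * 4 * pow_rec(4, 1)
= 4 * 4 * 4 * pow_rec(4, 0)
= 4 * 4 * 4 * 1
= 64


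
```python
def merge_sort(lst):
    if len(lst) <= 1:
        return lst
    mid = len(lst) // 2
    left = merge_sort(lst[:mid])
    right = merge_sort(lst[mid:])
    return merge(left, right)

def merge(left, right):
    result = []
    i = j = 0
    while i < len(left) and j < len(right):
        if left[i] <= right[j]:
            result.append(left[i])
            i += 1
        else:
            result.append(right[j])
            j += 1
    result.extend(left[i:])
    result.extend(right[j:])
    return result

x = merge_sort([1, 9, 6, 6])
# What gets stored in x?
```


merge_sort([1, 9, 6, 6])
Split into [1, 9] and [6, 6]
Left sorted: [1, 9]
Right sorted: [6, 6]
Merge [1, 9] and [6, 6]
= [1, 6, 6, 9]


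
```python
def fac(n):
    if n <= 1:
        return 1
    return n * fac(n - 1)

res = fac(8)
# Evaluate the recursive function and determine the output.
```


fac(8)
= 8 * fac(7)
= 8 * 7 * fac(6)
= 8 * 7 * 6 * fac(5)
= 8 * 7 * 6 * 5 * fac(4)
= 8 * 7 * 6 * 5 * 4 * fac(3)
= 8 * 7 * 6 * 5 * 4 * 3 * fac(2)
= 8 * 7 * 6 * 5 * 4 * 3 * 2 * fac(1)
= 8 * 7 * 6 * 5 * 4 * 3 * 2 * 1
= 40320


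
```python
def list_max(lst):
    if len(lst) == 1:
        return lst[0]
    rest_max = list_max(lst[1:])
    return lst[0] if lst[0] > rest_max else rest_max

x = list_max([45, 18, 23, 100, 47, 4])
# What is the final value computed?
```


list_max([45, 18, 23, 100, 47, 4])
= compare 45 with list_max([18, 23, 100, 47, 4])
= compare 18 with list_max([23, 100, 47, 4])
= compare 23 with list_max([100, 47, 4])
= compare 100 with list_max([47, 4])
= compare 47 with list_max([4])
Base: list_max([4]) = 4
compare 47 with 4: max = 47
compare 100 with 47: max = 100
compare 23 with 100: max = 100
compare 18 with 100: max = 100
compare 45 with 100: max = 100
= 100


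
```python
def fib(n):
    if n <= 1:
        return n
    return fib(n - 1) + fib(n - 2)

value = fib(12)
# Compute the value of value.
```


fib(12)
= fib(11) + fib(10)
= (fib(10) + fib(9)) + fib(10)
Computing bottom-up: fib(0)=0, fib(1)=1, fib(2)=1, fib(3)=2, fib(4)=3, fib(5)=5, fib(6)=8, fib(7)=13, fib(8)=21, fib(9)=34, fib(10)=55, fib(11)=89, fib(12)=144
= 144


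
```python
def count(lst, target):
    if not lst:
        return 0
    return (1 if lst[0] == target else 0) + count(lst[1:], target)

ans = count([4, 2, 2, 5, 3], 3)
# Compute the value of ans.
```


count([4, 2, 2, 5, 3], 3)
lst[0]=4 != 3: 0 + count([2, 2, 5, 3], 3)
lst[0]=2 != 3: 0 + count([2, 5, 3], 3)
lst[0]=2 != 3: 0 + count([5, 3], 3)
lst[0]=5 != 3: 0 + count([3], 3)
lst[0]=3 == 3: 1 + count([], 3)
= 1


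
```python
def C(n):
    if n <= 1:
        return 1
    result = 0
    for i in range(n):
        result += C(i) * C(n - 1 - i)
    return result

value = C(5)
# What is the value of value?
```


C(5)
= sum of C(i) * C(5-1-i) for i in 0..4
First compute sub-values bottom-up:
  C(0) = 1, C(1) = 1
  C(2) = 1*1 + 1*1 = 2
  C(3) = 1*2 + 1*1 + 2*1 = 5
  C(4) = 1*5 + 1*2 + 2*1 + 5*1 = 14
Now C(5):
  C(0)*C(4) = 1*14 = 14
  C(1)*C(3) = 1*5 = 5
  C(2)*C(2) = 2*2 = 4
  C(3)*C(1) = 5*1 = 5
  C(4)*C(0) = 14*1 = 14
= 14 + 5 + 4 + 5 + 14
= 42


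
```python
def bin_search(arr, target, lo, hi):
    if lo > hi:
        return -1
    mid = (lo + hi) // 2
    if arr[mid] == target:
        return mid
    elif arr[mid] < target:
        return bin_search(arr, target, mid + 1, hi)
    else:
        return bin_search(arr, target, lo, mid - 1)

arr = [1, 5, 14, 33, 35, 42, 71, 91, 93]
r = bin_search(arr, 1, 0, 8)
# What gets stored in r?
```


bin_search(arr, 1, 0, 8)
lo=0, hi=8, mid=4, arr[mid]=35
35 > 1, search left half
lo=0, hi=3, mid=1, arr[mid]=5
5 > 1, search left half
lo=0, hi=0, mid=0, arr[mid]=1
arr[0] == 1, found at index 0
= 0


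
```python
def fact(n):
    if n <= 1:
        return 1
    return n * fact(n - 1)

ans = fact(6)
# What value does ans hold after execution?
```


fact(6)
= 6 * fact(5)
= 6 * 5 * fact(4)
= 6 * 5 * 4 * fact(3)
= 6 * 5 * 4 * 3 * fact(2)
= 6 * 5 * 4 * 3 * 2 * fact(1)
= 6 * 5 * 4 * 3 * 2 * 1
= 720
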